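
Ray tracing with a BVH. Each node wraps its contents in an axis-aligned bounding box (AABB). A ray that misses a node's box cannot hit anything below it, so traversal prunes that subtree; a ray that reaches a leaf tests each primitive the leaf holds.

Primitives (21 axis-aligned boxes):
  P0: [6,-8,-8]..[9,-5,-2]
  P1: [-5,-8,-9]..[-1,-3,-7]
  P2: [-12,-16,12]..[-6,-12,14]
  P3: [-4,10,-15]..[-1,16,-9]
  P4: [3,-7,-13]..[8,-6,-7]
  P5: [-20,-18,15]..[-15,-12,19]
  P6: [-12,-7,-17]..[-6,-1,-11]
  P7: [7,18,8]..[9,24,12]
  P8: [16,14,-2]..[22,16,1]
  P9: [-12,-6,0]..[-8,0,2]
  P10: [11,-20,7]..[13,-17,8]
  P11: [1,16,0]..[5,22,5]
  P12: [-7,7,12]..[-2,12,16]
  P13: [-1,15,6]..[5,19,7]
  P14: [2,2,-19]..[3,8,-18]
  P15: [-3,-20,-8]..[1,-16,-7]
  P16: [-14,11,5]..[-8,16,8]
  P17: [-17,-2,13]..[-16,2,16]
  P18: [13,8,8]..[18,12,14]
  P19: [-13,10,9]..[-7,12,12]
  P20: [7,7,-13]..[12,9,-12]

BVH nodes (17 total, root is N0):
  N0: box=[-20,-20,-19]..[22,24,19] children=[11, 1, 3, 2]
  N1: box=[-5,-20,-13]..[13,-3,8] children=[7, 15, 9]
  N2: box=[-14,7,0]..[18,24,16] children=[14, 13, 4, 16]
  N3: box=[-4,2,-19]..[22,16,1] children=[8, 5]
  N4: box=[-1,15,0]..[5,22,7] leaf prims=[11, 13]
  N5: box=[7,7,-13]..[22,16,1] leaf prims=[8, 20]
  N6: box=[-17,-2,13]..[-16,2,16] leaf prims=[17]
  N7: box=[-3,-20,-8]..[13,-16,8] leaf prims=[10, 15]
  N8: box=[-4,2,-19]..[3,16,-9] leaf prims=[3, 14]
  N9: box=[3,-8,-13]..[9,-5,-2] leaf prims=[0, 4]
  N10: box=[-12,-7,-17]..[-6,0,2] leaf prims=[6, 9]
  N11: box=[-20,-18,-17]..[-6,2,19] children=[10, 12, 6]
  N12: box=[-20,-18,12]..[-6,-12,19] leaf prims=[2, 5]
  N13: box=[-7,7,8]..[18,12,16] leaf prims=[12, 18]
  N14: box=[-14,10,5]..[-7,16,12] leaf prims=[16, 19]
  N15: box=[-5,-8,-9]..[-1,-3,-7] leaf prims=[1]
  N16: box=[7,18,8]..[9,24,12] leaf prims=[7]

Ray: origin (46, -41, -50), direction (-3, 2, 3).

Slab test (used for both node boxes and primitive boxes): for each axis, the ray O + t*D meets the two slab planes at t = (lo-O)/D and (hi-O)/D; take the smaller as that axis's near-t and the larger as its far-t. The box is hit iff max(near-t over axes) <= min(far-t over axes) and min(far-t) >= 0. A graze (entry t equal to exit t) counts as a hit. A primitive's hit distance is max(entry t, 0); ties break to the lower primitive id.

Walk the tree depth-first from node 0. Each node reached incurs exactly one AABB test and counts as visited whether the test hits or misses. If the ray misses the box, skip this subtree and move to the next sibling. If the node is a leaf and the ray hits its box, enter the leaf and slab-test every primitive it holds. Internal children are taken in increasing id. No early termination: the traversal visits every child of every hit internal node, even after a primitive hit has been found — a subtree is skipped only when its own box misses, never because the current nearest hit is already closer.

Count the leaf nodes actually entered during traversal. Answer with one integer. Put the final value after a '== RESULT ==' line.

Traverse from the root:
N0 x:[8,22] y:[21/2,65/2] z:[31/3,23] -> hit [21/2,22], descend [1, 2, 3, 11]
  N1 x:[11,17] y:[21/2,19] z:[37/3,58/3] -> hit [37/3,17], descend [7, 9, 15]
    N7 x:[11,49/3] y:[21/2,25/2] z:[14,58/3] -> miss, prune
    N9 x:[37/3,43/3] y:[33/2,18] z:[37/3,16] -> miss, prune
    N15 x:[47/3,17] y:[33/2,19] z:[41/3,43/3] -> miss, prune
  N2 x:[28/3,20] y:[24,65/2] z:[50/3,22] -> miss, prune
  N3 x:[8,50/3] y:[43/2,57/2] z:[31/3,17] -> miss, prune
  N11 x:[52/3,22] y:[23/2,43/2] z:[11,23] -> hit [52/3,43/2], descend [6, 10, 12]
    N6 x:[62/3,21] y:[39/2,43/2] z:[21,22] -> hit [21,21] leaf, test {P17@t=21}
    N10 x:[52/3,58/3] y:[17,41/2] z:[11,52/3] -> hit [52/3,52/3] leaf, test {P6(miss), P9(miss)}
    N12 x:[52/3,22] y:[23/2,29/2] z:[62/3,23] -> miss, prune

Visited [0, 1, 7, 9, 15, 2, 3, 11, 6, 10, 12]. Tests: 11 box, 2 leaf. Nearest: P17.

== RESULT ==
2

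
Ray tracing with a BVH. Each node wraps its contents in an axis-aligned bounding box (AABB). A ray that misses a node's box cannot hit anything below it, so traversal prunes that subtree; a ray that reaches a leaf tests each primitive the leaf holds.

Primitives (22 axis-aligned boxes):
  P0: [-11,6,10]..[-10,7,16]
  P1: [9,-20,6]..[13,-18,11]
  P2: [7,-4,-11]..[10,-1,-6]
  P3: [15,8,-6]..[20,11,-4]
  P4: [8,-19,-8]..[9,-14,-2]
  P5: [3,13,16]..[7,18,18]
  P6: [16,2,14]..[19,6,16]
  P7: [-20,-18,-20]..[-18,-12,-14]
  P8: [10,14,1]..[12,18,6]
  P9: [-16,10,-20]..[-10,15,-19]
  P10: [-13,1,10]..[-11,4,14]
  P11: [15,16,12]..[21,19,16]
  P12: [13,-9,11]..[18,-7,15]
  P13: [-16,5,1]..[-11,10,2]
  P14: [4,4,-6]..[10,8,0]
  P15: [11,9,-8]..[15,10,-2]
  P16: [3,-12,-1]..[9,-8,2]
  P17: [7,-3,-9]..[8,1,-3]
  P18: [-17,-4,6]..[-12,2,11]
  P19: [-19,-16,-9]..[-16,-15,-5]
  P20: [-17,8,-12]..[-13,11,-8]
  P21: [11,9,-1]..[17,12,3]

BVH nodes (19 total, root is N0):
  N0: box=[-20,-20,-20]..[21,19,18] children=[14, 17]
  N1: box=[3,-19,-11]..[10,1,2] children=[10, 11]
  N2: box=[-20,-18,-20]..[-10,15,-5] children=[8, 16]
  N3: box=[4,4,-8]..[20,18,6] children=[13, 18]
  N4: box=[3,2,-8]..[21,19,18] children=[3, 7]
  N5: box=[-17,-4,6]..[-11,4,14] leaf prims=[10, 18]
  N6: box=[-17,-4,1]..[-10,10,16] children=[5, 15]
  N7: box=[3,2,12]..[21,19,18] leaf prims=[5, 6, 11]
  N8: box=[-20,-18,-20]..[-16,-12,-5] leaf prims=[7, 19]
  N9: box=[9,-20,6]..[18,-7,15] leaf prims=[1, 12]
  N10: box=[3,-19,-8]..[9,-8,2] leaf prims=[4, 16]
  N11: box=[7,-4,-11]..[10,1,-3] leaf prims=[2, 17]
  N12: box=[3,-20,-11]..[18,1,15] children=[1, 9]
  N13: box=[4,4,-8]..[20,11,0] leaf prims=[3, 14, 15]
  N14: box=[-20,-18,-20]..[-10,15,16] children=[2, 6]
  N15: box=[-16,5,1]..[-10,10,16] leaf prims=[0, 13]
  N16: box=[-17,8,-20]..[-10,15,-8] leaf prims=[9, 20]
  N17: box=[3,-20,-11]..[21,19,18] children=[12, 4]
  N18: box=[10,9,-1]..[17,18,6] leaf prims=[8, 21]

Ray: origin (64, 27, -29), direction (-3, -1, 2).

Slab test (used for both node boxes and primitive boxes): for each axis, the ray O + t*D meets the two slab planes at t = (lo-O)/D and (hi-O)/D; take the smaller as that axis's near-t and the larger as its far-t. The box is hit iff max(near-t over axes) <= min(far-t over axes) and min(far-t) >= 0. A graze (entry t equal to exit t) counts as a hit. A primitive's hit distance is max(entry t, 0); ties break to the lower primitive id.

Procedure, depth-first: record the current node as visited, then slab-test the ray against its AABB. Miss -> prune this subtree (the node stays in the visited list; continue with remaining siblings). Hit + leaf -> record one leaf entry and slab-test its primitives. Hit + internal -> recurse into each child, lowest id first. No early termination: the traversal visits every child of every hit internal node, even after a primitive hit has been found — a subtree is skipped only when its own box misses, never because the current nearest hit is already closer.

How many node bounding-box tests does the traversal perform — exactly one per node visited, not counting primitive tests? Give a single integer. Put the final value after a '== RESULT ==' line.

Traverse from the root:
N0 x:[43/3,28] y:[8,47] z:[9/2,47/2] -> hit [43/3,47/2], descend [14, 17]
  N14 x:[74/3,28] y:[12,45] z:[9/2,45/2] -> miss, prune
  N17 x:[43/3,61/3] y:[8,47] z:[9,47/2] -> hit [43/3,61/3], descend [4, 12]
    N4 x:[43/3,61/3] y:[8,25] z:[21/2,47/2] -> hit [43/3,61/3], descend [3, 7]
      N3 x:[44/3,20] y:[9,23] z:[21/2,35/2] -> hit [44/3,35/2], descend [13, 18]
        N13 x:[44/3,20] y:[16,23] z:[21/2,29/2] -> miss, prune
        N18 x:[47/3,18] y:[9,18] z:[14,35/2] -> hit [47/3,35/2] leaf, test {P8(miss), P21@t=47/3}
      N7 x:[43/3,61/3] y:[8,25] z:[41/2,47/2] -> miss, prune
    N12 x:[46/3,61/3] y:[26,47] z:[9,22] -> miss, prune

Summary -> nodes [0, 14, 17, 4, 3, 13, 18, 7, 12]; box-tests=9; leaf-entries=1; first=P21

== RESULT ==
9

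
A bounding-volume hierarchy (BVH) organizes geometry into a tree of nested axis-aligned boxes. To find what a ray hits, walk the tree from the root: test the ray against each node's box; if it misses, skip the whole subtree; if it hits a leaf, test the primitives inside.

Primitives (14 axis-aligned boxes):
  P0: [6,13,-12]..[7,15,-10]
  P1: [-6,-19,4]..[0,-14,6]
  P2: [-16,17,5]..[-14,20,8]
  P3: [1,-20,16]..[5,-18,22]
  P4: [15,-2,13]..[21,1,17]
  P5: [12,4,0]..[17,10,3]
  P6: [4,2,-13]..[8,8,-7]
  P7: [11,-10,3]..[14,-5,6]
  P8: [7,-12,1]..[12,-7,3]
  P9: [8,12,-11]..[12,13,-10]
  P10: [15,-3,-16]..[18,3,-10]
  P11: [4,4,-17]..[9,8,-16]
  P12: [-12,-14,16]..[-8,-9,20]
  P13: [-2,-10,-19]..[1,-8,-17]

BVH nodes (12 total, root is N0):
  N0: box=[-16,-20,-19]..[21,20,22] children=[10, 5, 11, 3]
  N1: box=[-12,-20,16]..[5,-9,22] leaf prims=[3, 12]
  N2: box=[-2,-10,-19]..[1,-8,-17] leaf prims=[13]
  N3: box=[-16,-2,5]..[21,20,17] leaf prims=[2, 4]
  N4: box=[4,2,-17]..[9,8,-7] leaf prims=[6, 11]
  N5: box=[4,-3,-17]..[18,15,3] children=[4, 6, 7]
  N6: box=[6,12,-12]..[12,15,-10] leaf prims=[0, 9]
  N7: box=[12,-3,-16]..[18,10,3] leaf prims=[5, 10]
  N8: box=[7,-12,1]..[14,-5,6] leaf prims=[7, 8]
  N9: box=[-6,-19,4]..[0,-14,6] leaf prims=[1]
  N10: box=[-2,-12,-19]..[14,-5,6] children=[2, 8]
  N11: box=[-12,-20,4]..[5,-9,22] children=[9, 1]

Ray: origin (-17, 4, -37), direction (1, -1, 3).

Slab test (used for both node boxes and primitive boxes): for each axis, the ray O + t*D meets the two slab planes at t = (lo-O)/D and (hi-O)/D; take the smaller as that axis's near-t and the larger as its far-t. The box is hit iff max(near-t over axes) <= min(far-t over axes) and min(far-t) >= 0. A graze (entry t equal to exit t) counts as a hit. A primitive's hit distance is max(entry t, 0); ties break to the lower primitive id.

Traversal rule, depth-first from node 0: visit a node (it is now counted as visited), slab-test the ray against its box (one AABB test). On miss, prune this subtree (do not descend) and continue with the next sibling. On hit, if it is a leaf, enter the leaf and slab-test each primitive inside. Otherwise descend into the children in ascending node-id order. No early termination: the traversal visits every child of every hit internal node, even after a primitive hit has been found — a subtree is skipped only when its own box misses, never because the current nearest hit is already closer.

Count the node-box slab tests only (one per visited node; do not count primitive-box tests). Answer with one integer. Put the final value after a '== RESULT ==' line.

Trace the traversal:
N0 x:[1,38] y:[-16,24] z:[6,59/3] -> hit [6,59/3], descend [3, 5, 10, 11]
  N3 x:[1,38] y:[-16,6] z:[14,18] -> miss, prune
  N5 x:[21,35] y:[-11,7] z:[20/3,40/3] -> miss, prune
  N10 x:[15,31] y:[9,16] z:[6,43/3] -> miss, prune
  N11 x:[5,22] y:[13,24] z:[41/3,59/3] -> hit [41/3,59/3], descend [1, 9]
    N1 x:[5,22] y:[13,24] z:[53/3,59/3] -> hit [53/3,59/3] leaf, test {P3(miss), P12(miss)}
    N9 x:[11,17] y:[18,23] z:[41/3,43/3] -> miss, prune

7 AABB tests over nodes [0, 3, 5, 10, 11, 1, 9]; 1 leaf entered; closest miss.

== RESULT ==
7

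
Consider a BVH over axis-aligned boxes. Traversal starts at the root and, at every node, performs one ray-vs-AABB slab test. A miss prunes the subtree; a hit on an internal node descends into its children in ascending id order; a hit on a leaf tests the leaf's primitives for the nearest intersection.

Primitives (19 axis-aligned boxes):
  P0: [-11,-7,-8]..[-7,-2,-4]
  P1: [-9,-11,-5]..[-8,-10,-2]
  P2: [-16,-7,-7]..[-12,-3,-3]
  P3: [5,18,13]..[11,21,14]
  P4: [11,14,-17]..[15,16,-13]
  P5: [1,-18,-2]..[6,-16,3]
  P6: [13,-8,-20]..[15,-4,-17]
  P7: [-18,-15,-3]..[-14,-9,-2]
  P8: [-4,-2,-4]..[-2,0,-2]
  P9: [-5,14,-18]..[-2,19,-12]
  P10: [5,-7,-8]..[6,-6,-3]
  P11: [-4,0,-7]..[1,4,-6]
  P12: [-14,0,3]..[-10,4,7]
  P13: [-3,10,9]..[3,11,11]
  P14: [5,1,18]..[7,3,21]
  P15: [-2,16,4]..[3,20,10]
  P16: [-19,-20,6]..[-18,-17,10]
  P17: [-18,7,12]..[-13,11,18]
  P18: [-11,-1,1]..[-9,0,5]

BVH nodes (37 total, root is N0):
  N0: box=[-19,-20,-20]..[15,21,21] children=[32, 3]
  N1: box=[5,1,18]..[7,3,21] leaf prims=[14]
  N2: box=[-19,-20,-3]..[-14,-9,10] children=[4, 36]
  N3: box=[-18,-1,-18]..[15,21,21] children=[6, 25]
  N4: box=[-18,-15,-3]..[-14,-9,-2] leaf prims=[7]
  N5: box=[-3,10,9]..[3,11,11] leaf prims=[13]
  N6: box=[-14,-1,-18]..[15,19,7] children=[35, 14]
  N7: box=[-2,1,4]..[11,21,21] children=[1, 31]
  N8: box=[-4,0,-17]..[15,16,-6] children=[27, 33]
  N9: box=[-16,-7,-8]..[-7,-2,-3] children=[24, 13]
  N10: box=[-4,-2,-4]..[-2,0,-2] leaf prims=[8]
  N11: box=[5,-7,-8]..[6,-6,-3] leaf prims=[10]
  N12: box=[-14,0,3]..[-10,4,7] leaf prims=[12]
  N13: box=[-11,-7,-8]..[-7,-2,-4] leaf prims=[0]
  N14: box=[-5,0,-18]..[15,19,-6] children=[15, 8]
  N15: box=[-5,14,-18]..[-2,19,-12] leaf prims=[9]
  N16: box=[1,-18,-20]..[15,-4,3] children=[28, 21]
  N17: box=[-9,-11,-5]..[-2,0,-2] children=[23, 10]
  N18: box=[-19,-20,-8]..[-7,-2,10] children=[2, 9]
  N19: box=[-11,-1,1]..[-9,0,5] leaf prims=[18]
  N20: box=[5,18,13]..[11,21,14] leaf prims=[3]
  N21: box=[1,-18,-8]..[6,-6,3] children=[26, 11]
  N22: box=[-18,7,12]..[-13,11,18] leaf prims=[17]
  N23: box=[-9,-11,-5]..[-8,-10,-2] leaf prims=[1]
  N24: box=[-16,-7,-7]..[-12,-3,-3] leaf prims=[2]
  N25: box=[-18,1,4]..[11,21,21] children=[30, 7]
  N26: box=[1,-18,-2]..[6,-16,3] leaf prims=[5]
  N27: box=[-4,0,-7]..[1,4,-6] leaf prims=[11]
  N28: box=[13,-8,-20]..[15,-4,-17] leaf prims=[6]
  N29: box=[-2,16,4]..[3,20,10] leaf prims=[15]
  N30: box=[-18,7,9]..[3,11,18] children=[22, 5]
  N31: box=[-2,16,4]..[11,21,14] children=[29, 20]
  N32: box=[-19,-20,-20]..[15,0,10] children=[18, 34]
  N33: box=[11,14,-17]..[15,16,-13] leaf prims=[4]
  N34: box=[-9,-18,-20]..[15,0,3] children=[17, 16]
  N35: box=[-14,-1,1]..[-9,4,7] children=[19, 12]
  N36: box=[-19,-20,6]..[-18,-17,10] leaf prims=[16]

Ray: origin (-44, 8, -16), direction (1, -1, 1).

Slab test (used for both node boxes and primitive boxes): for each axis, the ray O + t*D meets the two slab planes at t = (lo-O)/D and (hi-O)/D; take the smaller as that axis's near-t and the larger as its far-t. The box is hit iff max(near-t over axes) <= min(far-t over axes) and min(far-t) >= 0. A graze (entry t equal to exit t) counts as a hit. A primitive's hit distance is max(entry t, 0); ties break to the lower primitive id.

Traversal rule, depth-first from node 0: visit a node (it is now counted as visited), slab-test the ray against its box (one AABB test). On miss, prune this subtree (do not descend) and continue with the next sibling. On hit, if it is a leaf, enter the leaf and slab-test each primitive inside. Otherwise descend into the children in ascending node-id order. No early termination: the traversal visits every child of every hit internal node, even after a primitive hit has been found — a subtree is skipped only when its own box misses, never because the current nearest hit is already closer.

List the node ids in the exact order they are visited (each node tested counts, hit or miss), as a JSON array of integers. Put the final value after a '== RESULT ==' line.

Trace the traversal:
N0 x:[25,59] y:[-13,28] z:[-4,37] -> hit [25,28], descend [3, 32]
  N3 x:[26,59] y:[-13,9] z:[-2,37] -> miss, prune
  N32 x:[25,59] y:[8,28] z:[-4,26] -> hit [25,26], descend [18, 34]
    N18 x:[25,37] y:[10,28] z:[8,26] -> hit [25,26], descend [2, 9]
      N2 x:[25,30] y:[17,28] z:[13,26] -> hit [25,26], descend [4, 36]
        N4 x:[26,30] y:[17,23] z:[13,14] -> miss, prune
        N36 x:[25,26] y:[25,28] z:[22,26] -> hit [25,26] leaf, test {P16@t=25}
      N9 x:[28,37] y:[10,15] z:[8,13] -> miss, prune
    N34 x:[35,59] y:[8,26] z:[-4,19] -> miss, prune

order=[0, 3, 32, 18, 2, 4, 36, 9, 34]  |boxes|=9  |leaves|=1  hit=P16

== RESULT ==
[0, 3, 32, 18, 2, 4, 36, 9, 34]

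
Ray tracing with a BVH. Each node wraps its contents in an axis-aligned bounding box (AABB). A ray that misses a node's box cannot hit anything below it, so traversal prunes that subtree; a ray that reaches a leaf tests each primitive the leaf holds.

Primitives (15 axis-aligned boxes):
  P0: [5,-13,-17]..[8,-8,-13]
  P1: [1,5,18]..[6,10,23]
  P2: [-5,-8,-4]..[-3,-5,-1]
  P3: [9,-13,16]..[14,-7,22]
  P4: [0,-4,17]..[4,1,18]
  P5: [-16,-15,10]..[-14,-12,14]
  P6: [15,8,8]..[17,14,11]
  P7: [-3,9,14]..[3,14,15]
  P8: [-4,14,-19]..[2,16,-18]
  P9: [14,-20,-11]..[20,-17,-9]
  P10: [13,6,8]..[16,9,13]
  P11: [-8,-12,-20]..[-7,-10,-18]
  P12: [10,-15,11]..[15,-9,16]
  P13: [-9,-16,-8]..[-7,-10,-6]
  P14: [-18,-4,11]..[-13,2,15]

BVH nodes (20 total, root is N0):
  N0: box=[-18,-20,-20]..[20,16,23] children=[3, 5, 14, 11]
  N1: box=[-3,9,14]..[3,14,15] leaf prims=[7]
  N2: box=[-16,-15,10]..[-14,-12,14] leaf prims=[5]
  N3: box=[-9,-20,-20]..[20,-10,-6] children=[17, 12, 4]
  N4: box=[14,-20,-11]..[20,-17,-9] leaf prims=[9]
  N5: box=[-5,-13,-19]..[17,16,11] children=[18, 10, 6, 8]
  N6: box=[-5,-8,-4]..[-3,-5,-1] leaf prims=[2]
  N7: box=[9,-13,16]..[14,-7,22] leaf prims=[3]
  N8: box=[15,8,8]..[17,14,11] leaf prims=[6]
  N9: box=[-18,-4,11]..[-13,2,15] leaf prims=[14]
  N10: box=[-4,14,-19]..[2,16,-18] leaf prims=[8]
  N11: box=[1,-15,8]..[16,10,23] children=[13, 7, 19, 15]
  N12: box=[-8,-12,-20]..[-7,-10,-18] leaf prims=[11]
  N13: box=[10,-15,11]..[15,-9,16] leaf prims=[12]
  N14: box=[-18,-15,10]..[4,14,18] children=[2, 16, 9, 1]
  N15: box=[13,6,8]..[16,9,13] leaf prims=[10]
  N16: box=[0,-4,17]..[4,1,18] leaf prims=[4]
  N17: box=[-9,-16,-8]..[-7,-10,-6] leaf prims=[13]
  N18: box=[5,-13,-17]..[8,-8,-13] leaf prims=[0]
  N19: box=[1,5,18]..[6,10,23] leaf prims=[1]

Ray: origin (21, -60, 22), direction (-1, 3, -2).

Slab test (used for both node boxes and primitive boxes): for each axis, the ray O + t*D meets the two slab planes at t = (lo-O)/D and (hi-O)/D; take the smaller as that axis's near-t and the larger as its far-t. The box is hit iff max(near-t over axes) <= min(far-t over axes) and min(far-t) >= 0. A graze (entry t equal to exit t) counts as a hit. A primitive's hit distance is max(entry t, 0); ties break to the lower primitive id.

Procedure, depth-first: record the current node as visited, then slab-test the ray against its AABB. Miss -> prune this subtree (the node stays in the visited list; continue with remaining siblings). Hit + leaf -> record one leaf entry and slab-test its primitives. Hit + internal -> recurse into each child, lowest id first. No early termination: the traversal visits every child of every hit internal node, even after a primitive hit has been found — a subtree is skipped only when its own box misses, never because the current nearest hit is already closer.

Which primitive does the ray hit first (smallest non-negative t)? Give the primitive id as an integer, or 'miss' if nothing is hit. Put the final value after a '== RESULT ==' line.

Traverse from the root:
N0 x:[1,39] y:[40/3,76/3] z:[-1/2,21] -> hit [40/3,21], descend [3, 5, 11, 14]
  N3 x:[1,30] y:[40/3,50/3] z:[14,21] -> hit [14,50/3], descend [4, 12, 17]
    N4 x:[1,7] y:[40/3,43/3] z:[31/2,33/2] -> miss, prune
    N12 x:[28,29] y:[16,50/3] z:[20,21] -> miss, prune
    N17 x:[28,30] y:[44/3,50/3] z:[14,15] -> miss, prune
  N5 x:[4,26] y:[47/3,76/3] z:[11/2,41/2] -> hit [47/3,41/2], descend [6, 8, 10, 18]
    N6 x:[24,26] y:[52/3,55/3] z:[23/2,13] -> miss, prune
    N8 x:[4,6] y:[68/3,74/3] z:[11/2,7] -> miss, prune
    N10 x:[19,25] y:[74/3,76/3] z:[20,41/2] -> miss, prune
    N18 x:[13,16] y:[47/3,52/3] z:[35/2,39/2] -> miss, prune
  N11 x:[5,20] y:[15,70/3] z:[-1/2,7] -> miss, prune
  N14 x:[17,39] y:[15,74/3] z:[2,6] -> miss, prune

order=[0, 3, 4, 12, 17, 5, 6, 8, 10, 18, 11, 14]  |boxes|=12  |leaves|=0  hit=miss

== RESULT ==
miss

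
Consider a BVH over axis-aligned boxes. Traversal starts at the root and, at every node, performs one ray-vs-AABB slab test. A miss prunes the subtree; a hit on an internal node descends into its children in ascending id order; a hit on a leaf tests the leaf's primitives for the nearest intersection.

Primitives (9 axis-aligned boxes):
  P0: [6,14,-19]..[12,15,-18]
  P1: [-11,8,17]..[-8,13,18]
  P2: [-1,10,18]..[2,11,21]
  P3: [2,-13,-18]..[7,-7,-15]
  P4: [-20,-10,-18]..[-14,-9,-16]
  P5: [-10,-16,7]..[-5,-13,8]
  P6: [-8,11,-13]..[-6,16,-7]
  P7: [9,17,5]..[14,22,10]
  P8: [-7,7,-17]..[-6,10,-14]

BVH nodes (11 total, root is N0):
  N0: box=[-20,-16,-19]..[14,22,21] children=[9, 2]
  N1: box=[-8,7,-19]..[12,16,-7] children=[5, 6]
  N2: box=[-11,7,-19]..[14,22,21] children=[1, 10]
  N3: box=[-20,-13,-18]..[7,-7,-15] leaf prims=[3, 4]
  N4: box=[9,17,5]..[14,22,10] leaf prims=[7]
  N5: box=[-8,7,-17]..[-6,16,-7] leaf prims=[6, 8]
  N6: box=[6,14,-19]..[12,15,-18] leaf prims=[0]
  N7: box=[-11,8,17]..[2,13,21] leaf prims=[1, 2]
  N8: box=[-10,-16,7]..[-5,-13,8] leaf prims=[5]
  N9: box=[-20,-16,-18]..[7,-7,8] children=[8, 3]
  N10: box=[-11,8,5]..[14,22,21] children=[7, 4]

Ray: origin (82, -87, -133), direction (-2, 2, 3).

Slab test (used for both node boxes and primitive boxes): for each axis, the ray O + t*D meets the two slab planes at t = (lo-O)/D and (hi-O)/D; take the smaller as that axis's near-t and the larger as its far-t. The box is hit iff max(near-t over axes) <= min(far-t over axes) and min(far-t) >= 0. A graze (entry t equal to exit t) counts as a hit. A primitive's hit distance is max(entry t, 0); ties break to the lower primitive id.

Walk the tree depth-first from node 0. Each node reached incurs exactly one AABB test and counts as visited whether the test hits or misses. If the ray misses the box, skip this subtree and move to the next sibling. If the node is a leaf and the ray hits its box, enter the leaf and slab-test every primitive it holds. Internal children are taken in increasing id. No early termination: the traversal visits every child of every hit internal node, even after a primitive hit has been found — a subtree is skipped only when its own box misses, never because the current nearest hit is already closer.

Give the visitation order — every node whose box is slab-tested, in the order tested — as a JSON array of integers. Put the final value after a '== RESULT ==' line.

Trace the traversal:
N0 x:[34,51] y:[71/2,109/2] z:[38,154/3] -> hit [38,51], descend [2, 9]
  N2 x:[34,93/2] y:[47,109/2] z:[38,154/3] -> miss, prune
  N9 x:[75/2,51] y:[71/2,40] z:[115/3,47] -> hit [115/3,40], descend [3, 8]
    N3 x:[75/2,51] y:[37,40] z:[115/3,118/3] -> hit [115/3,118/3] leaf, test {P3@t=115/3, P4(miss)}
    N8 x:[87/2,46] y:[71/2,37] z:[140/3,47] -> miss, prune

5 AABB tests over nodes [0, 2, 9, 3, 8]; 1 leaf entered; closest P3.

== RESULT ==
[0, 2, 9, 3, 8]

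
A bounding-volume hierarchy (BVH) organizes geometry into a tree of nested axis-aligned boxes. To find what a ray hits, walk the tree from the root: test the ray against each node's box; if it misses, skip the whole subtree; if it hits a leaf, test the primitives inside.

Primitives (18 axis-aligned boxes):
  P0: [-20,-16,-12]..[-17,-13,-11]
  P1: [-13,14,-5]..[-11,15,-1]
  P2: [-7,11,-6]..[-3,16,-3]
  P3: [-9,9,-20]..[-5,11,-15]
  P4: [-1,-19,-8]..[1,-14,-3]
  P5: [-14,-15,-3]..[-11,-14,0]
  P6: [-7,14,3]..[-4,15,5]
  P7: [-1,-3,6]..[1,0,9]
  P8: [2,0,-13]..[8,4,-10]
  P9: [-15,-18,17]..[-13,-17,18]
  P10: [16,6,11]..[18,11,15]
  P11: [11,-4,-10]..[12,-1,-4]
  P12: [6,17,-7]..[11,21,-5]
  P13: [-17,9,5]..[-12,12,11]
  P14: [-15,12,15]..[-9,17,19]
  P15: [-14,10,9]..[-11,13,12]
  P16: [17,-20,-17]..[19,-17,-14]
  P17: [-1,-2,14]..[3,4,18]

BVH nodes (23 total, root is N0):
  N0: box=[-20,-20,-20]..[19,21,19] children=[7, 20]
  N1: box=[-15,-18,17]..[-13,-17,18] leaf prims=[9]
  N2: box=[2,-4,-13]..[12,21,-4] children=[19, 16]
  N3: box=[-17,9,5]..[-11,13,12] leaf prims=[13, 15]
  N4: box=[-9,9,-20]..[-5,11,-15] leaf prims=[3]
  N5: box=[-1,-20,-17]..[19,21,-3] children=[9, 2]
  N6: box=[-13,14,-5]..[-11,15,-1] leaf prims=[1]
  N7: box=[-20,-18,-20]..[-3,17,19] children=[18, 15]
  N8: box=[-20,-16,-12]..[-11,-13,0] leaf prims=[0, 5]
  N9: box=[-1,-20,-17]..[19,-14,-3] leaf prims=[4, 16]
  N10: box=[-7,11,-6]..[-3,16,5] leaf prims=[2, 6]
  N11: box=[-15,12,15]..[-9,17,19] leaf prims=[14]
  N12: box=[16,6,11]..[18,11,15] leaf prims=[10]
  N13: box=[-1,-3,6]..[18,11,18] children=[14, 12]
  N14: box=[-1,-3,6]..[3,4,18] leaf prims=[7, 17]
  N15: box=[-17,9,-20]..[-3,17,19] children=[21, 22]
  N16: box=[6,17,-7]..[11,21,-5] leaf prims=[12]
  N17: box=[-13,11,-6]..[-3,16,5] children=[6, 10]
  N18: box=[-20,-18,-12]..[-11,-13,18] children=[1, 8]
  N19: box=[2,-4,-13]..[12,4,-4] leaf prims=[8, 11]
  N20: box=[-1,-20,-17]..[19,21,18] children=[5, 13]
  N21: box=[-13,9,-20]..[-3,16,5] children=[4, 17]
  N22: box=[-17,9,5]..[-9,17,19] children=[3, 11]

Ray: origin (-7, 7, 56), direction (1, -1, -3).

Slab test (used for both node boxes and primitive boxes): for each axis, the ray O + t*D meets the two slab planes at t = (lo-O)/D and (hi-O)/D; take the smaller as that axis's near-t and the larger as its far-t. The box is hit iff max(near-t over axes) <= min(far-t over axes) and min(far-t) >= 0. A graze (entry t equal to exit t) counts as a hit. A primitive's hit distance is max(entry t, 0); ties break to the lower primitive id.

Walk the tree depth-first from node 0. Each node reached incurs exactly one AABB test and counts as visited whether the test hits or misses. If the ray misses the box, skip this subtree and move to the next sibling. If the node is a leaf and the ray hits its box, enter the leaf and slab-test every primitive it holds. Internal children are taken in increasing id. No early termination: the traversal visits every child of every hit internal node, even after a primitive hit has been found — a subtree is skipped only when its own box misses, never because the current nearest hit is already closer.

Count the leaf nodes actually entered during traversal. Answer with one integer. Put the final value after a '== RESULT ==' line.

Trace the traversal:
N0 x:[-13,26] y:[-14,27] z:[37/3,76/3] -> hit [37/3,76/3], descend [7, 20]
  N7 x:[-13,4] y:[-10,25] z:[37/3,76/3] -> miss, prune
  N20 x:[6,26] y:[-14,27] z:[38/3,73/3] -> hit [38/3,73/3], descend [5, 13]
    N5 x:[6,26] y:[-14,27] z:[59/3,73/3] -> hit [59/3,73/3], descend [2, 9]
      N2 x:[9,19] y:[-14,11] z:[20,23] -> miss, prune
      N9 x:[6,26] y:[21,27] z:[59/3,73/3] -> hit [21,73/3] leaf, test {P4(miss), P16@t=24}
    N13 x:[6,25] y:[-4,10] z:[38/3,50/3] -> miss, prune

order=[0, 7, 20, 5, 2, 9, 13]  |boxes|=7  |leaves|=1  hit=P16

== RESULT ==
1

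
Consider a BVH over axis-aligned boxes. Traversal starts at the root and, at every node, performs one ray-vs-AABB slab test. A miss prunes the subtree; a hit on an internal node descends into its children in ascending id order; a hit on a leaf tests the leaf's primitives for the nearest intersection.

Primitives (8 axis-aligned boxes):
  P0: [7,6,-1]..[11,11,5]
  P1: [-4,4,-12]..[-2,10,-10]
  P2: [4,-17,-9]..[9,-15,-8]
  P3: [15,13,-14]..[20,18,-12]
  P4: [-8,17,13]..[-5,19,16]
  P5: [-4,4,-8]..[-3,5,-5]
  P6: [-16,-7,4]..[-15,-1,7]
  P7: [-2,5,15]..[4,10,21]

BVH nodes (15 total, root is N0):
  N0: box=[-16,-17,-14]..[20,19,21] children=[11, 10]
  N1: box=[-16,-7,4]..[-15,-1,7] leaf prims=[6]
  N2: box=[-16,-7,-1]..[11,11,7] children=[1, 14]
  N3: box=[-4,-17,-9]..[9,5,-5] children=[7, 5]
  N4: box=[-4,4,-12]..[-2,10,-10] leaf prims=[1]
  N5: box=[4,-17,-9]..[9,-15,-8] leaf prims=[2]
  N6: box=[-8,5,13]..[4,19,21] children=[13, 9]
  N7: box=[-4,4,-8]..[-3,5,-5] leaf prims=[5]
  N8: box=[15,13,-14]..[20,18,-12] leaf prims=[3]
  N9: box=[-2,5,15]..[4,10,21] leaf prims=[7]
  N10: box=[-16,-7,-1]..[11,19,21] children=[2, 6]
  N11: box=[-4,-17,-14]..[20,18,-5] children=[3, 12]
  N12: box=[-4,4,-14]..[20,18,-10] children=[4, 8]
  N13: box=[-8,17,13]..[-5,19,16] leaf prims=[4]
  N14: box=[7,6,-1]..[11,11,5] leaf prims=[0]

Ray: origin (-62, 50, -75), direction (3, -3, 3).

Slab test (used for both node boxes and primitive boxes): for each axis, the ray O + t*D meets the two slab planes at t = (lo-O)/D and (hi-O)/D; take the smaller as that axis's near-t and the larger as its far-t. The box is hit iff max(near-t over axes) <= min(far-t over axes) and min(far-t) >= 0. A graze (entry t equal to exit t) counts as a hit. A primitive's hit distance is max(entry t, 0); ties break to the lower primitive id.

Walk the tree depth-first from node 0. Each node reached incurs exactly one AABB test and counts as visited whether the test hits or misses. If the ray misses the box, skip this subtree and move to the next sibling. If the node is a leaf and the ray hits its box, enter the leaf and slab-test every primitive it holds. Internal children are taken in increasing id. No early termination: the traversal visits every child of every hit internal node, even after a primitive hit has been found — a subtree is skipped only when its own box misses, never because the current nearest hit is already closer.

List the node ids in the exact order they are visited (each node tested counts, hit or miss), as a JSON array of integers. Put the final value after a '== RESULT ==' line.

Walk:
N0 x:[46/3,82/3] y:[31/3,67/3] z:[61/3,32] -> hit [61/3,67/3], descend [10, 11]
  N10 x:[46/3,73/3] y:[31/3,19] z:[74/3,32] -> miss, prune
  N11 x:[58/3,82/3] y:[32/3,67/3] z:[61/3,70/3] -> hit [61/3,67/3], descend [3, 12]
    N3 x:[58/3,71/3] y:[15,67/3] z:[22,70/3] -> hit [22,67/3], descend [5, 7]
      N5 x:[22,71/3] y:[65/3,67/3] z:[22,67/3] -> hit [22,67/3] leaf, test {P2@t=22}
      N7 x:[58/3,59/3] y:[15,46/3] z:[67/3,70/3] -> miss, prune
    N12 x:[58/3,82/3] y:[32/3,46/3] z:[61/3,65/3] -> miss, prune

7 AABB tests over nodes [0, 10, 11, 3, 5, 7, 12]; 1 leaf entered; closest P2.

== RESULT ==
[0, 10, 11, 3, 5, 7, 12]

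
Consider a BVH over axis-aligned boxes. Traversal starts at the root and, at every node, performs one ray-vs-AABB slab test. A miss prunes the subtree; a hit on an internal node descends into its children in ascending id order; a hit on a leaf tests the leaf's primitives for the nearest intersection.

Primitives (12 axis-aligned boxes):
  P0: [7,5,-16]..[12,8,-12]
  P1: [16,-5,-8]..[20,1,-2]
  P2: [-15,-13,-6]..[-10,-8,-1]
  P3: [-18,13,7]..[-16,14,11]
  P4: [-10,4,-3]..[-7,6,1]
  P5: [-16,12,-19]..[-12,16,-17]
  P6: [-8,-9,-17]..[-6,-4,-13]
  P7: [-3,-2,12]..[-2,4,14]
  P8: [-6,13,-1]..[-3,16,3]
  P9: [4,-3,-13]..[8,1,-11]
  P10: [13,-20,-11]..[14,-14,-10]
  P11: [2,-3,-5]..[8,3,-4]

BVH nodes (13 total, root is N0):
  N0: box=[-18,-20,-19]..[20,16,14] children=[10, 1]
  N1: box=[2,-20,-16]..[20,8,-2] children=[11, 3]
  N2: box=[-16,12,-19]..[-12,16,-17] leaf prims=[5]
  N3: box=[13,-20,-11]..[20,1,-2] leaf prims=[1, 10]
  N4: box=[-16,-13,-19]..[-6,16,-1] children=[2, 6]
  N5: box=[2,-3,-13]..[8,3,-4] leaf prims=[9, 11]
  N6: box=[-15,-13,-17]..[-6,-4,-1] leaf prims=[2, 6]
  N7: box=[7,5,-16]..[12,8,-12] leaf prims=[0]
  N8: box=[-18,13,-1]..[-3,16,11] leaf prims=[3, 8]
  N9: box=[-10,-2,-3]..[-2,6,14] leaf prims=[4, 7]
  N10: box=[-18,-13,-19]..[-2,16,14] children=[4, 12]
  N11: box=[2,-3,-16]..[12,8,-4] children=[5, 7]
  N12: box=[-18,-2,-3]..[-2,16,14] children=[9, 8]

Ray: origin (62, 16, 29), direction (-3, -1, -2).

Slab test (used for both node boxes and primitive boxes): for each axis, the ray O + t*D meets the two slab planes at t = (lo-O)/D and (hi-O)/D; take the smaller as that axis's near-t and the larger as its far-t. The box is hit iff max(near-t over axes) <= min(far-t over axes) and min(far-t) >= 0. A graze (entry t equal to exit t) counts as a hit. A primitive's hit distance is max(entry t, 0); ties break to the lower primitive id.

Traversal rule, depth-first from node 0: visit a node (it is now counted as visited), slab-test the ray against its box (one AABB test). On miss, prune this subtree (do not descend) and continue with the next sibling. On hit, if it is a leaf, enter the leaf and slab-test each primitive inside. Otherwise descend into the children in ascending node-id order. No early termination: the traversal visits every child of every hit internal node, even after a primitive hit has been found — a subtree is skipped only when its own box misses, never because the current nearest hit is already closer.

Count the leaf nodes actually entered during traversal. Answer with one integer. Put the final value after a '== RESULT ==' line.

Walk:
N0 x:[14,80/3] y:[0,36] z:[15/2,24] -> hit [14,24], descend [1, 10]
  N1 x:[14,20] y:[8,36] z:[31/2,45/2] -> hit [31/2,20], descend [3, 11]
    N3 x:[14,49/3] y:[15,36] z:[31/2,20] -> hit [31/2,49/3] leaf, test {P1(miss), P10(miss)}
    N11 x:[50/3,20] y:[8,19] z:[33/2,45/2] -> hit [50/3,19], descend [5, 7]
      N5 x:[18,20] y:[13,19] z:[33/2,21] -> hit [18,19] leaf, test {P9(miss), P11(miss)}
      N7 x:[50/3,55/3] y:[8,11] z:[41/2,45/2] -> miss, prune
  N10 x:[64/3,80/3] y:[0,29] z:[15/2,24] -> hit [64/3,24], descend [4, 12]
    N4 x:[68/3,26] y:[0,29] z:[15,24] -> hit [68/3,24], descend [2, 6]
      N2 x:[74/3,26] y:[0,4] z:[23,24] -> miss, prune
      N6 x:[68/3,77/3] y:[20,29] z:[15,23] -> hit [68/3,23] leaf, test {P2(miss), P6@t=68/3}
    N12 x:[64/3,80/3] y:[0,18] z:[15/2,16] -> miss, prune

order=[0, 1, 3, 11, 5, 7, 10, 4, 2, 6, 12]  |boxes|=11  |leaves|=3  hit=P6

== RESULT ==
3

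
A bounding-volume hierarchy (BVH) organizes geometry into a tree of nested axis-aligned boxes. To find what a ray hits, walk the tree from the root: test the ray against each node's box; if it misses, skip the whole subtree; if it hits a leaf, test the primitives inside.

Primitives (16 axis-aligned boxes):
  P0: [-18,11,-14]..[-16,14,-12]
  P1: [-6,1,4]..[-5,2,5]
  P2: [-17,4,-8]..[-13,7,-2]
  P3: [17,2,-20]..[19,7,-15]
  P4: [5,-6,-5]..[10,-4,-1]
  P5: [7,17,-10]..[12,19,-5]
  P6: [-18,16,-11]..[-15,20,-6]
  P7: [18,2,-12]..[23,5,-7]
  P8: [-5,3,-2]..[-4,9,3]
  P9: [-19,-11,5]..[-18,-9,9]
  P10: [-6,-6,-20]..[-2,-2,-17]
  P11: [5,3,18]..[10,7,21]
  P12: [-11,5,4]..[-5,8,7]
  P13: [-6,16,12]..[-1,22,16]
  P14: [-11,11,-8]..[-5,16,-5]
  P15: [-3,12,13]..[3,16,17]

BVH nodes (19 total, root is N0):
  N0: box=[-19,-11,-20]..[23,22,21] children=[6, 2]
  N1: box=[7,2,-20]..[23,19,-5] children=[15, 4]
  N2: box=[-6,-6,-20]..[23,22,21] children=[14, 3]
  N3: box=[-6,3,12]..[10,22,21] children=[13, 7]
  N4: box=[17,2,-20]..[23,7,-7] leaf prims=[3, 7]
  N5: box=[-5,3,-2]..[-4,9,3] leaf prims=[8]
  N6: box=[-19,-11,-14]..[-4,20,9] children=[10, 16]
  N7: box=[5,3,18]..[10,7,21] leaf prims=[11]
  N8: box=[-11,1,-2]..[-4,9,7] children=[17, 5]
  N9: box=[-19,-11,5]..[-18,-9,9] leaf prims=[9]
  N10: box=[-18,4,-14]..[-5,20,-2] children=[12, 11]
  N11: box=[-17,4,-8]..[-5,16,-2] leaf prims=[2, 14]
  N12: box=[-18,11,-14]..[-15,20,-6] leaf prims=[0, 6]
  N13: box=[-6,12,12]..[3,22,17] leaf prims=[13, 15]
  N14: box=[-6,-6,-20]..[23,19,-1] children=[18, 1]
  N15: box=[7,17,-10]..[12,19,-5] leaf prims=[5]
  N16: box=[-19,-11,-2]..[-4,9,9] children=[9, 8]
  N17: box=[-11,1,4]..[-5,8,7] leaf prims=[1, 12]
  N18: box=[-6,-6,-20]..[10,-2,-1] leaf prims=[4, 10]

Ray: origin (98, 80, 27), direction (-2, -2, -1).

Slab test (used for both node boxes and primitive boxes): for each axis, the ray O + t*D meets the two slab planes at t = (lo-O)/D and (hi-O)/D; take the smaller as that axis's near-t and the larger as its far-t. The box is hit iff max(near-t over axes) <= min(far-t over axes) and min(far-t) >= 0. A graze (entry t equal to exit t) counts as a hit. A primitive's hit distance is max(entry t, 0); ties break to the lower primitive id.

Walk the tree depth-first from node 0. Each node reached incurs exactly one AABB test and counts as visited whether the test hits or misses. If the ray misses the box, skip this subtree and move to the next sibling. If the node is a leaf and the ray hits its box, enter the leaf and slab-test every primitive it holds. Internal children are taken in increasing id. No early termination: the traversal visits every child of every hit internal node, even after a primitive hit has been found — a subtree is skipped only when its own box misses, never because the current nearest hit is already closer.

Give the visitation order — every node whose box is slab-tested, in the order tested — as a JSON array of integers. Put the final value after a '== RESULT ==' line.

Walk:
N0 x:[75/2,117/2] y:[29,91/2] z:[6,47] -> hit [75/2,91/2], descend [2, 6]
  N2 x:[75/2,52] y:[29,43] z:[6,47] -> hit [75/2,43], descend [3, 14]
    N3 x:[44,52] y:[29,77/2] z:[6,15] -> miss, prune
    N14 x:[75/2,52] y:[61/2,43] z:[28,47] -> hit [75/2,43], descend [1, 18]
      N1 x:[75/2,91/2] y:[61/2,39] z:[32,47] -> hit [75/2,39], descend [4, 15]
        N4 x:[75/2,81/2] y:[73/2,39] z:[34,47] -> hit [75/2,39] leaf, test {P3(miss), P7@t=75/2}
        N15 x:[43,91/2] y:[61/2,63/2] z:[32,37] -> miss, prune
      N18 x:[44,52] y:[41,43] z:[28,47] -> miss, prune
  N6 x:[51,117/2] y:[30,91/2] z:[18,41] -> miss, prune

Visited [0, 2, 3, 14, 1, 4, 15, 18, 6]. Tests: 9 box, 1 leaf. Nearest: P7.

== RESULT ==
[0, 2, 3, 14, 1, 4, 15, 18, 6]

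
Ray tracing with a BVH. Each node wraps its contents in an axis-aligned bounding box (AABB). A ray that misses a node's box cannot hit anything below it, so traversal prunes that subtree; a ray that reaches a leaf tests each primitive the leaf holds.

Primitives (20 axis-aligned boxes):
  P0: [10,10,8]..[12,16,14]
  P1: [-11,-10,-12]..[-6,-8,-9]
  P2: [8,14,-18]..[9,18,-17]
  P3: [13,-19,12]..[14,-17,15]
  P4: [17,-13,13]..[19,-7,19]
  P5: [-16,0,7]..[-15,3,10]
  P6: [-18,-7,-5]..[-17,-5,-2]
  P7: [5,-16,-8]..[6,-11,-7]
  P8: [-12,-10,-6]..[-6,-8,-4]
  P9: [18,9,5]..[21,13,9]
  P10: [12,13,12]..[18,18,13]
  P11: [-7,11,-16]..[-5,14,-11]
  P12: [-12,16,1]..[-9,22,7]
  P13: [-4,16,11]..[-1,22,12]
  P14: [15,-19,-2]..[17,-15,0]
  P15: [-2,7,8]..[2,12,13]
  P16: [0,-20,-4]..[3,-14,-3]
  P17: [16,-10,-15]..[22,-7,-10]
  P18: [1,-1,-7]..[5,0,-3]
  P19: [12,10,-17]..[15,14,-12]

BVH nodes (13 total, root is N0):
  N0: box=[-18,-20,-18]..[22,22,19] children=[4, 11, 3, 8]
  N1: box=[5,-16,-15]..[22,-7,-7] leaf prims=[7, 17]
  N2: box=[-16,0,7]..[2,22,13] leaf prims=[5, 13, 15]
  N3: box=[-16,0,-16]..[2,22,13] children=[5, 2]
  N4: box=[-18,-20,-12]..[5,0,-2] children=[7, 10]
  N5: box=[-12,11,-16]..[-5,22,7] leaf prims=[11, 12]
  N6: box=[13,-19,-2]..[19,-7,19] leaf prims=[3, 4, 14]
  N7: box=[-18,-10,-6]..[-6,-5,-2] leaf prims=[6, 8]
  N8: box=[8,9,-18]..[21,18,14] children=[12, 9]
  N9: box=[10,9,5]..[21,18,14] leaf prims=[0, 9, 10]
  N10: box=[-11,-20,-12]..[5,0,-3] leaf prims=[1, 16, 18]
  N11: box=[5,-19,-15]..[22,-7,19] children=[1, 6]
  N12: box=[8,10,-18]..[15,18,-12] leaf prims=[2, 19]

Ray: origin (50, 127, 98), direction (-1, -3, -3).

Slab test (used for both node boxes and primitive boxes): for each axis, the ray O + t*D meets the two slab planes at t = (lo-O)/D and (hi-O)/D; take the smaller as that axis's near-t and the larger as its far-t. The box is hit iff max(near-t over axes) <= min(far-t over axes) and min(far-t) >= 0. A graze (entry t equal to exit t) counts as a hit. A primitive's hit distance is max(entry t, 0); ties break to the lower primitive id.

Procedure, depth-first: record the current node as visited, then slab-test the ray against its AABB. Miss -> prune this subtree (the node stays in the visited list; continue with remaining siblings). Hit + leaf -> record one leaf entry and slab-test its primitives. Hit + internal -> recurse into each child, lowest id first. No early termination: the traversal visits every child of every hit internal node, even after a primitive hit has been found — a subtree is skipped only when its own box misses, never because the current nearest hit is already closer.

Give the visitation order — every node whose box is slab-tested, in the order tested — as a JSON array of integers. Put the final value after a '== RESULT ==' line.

Traverse from the root:
N0 x:[28,68] y:[35,49] z:[79/3,116/3] -> hit [35,116/3], descend [3, 4, 8, 11]
  N3 x:[48,66] y:[35,127/3] z:[85/3,38] -> miss, prune
  N4 x:[45,68] y:[127/3,49] z:[100/3,110/3] -> miss, prune
  N8 x:[29,42] y:[109/3,118/3] z:[28,116/3] -> hit [109/3,116/3], descend [9, 12]
    N9 x:[29,40] y:[109/3,118/3] z:[28,31] -> miss, prune
    N12 x:[35,42] y:[109/3,39] z:[110/3,116/3] -> hit [110/3,116/3] leaf, test {P2(miss), P19@t=113/3}
  N11 x:[28,45] y:[134/3,146/3] z:[79/3,113/3] -> miss, prune

Visited [0, 3, 4, 8, 9, 12, 11]. Tests: 7 box, 1 leaf. Nearest: P19.

== RESULT ==
[0, 3, 4, 8, 9, 12, 11]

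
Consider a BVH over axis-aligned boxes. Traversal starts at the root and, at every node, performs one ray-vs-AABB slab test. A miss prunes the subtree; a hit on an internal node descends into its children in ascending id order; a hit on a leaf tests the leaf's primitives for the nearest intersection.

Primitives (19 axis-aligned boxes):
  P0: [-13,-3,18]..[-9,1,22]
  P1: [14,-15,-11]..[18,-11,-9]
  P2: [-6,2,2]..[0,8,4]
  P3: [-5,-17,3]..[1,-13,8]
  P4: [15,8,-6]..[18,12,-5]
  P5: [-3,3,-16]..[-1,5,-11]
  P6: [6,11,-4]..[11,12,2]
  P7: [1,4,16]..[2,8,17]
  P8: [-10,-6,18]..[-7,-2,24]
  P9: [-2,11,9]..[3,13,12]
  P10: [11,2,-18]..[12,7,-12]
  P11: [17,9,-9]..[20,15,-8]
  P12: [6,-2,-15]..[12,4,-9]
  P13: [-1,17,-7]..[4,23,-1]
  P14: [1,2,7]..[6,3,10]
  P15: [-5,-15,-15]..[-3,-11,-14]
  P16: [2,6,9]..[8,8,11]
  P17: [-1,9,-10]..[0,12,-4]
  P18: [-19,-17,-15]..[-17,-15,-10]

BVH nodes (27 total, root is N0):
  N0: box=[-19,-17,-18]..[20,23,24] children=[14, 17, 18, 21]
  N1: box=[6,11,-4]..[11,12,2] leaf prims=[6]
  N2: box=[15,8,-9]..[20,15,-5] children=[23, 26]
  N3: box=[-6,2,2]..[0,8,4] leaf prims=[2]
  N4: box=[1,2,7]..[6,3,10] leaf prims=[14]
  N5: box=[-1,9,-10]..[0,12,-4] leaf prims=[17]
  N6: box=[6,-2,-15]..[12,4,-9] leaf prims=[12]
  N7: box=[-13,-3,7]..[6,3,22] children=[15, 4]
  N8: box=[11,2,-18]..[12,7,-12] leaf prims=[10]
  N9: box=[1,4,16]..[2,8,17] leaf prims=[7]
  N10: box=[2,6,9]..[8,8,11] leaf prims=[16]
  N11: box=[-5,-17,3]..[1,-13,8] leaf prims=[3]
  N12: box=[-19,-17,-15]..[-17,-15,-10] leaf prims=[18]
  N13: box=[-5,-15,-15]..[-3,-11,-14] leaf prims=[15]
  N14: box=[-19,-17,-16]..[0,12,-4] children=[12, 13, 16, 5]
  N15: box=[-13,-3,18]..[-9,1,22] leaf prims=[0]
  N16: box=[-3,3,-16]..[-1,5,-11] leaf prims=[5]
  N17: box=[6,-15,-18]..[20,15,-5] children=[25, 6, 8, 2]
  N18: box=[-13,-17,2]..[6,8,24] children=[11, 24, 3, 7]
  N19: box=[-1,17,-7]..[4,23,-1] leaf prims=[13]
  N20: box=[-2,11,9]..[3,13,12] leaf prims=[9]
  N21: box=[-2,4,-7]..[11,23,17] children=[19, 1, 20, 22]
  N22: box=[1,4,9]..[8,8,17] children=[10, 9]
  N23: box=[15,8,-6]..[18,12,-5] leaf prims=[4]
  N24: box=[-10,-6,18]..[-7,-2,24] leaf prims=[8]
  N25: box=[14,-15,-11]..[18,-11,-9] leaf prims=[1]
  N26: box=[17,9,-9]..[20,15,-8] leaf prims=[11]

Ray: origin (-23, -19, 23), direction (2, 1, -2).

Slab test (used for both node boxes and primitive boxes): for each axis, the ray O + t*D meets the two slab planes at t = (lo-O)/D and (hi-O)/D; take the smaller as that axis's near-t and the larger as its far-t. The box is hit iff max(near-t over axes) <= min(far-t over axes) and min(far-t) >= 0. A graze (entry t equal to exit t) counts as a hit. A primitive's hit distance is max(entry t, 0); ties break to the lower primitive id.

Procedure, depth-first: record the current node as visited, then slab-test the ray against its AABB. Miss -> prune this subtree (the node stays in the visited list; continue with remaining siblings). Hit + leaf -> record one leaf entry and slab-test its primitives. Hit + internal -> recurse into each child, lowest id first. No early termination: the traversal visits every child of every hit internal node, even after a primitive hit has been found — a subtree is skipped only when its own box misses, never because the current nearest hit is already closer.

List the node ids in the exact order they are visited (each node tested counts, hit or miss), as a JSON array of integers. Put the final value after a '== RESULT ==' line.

Traverse from the root:
N0 x:[2,43/2] y:[2,42] z:[-1/2,41/2] -> hit [2,41/2], descend [14, 17, 18, 21]
  N14 x:[2,23/2] y:[2,31] z:[27/2,39/2] -> miss, prune
  N17 x:[29/2,43/2] y:[4,34] z:[14,41/2] -> hit [29/2,41/2], descend [2, 6, 8, 25]
    N2 x:[19,43/2] y:[27,34] z:[14,16] -> miss, prune
    N6 x:[29/2,35/2] y:[17,23] z:[16,19] -> hit [17,35/2] leaf, test {P12@t=17}
    N8 x:[17,35/2] y:[21,26] z:[35/2,41/2] -> miss, prune
    N25 x:[37/2,41/2] y:[4,8] z:[16,17] -> miss, prune
  N18 x:[5,29/2] y:[2,27] z:[-1/2,21/2] -> hit [5,21/2], descend [3, 7, 11, 24]
    N3 x:[17/2,23/2] y:[21,27] z:[19/2,21/2] -> miss, prune
    N7 x:[5,29/2] y:[16,22] z:[1/2,8] -> miss, prune
    N11 x:[9,12] y:[2,6] z:[15/2,10] -> miss, prune
    N24 x:[13/2,8] y:[13,17] z:[-1/2,5/2] -> miss, prune
  N21 x:[21/2,17] y:[23,42] z:[3,15] -> miss, prune

Visited [0, 14, 17, 2, 6, 8, 25, 18, 3, 7, 11, 24, 21]. Tests: 13 box, 1 leaf. Nearest: P12.

== RESULT ==
[0, 14, 17, 2, 6, 8, 25, 18, 3, 7, 11, 24, 21]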